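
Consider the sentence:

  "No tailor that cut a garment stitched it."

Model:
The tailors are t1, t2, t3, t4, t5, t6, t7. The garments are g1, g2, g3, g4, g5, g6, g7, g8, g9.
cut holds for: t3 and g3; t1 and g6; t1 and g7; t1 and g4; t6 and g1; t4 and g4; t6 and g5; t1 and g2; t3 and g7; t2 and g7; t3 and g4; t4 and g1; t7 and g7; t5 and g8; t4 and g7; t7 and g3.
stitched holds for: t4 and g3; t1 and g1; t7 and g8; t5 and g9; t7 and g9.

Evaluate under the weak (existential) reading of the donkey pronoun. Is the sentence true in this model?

True

"it" takes "a garment" as antecedent — a donkey pronoun bound across the clause boundary.
Truth condition: for no (t,g) with cut(t,g) does stitched(t,g) hold.
Restrictor pairs — does the scope hold? (t1,g2):fails  (t1,g4):fails  (t1,g6):fails  (t1,g7):fails  (t2,g7):fails  (t3,g3):fails  (t3,g4):fails  (t3,g7):fails  (t4,g1):fails  (t4,g4):fails  (t4,g7):fails  (t5,g8):fails  (t6,g1):fails  (t6,g5):fails  (t7,g3):fails  (t7,g7):fails
Scope holds for no restrictor pair, so the sentence is true.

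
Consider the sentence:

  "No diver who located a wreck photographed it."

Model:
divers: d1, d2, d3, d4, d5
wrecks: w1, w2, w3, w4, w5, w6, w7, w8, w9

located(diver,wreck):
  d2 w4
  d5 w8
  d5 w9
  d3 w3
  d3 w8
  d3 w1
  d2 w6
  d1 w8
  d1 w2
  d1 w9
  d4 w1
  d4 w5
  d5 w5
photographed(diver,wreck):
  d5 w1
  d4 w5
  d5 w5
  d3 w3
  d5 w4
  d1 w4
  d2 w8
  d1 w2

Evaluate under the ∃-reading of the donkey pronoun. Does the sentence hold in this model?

"it" takes "a wreck" as antecedent — a donkey pronoun bound across the clause boundary.
Truth condition: for no (d,w) with located(d,w) does photographed(d,w) hold.
Restrictor pairs — does the scope hold? (d1,w2):holds  (d1,w8):fails  (d1,w9):fails  (d2,w4):fails  (d2,w6):fails  (d3,w1):fails  (d3,w3):holds  (d3,w8):fails  (d4,w1):fails  (d4,w5):holds  (d5,w5):holds  (d5,w8):fails  (d5,w9):fails
Scope holds for 4 pair(s), so the sentence is false.

False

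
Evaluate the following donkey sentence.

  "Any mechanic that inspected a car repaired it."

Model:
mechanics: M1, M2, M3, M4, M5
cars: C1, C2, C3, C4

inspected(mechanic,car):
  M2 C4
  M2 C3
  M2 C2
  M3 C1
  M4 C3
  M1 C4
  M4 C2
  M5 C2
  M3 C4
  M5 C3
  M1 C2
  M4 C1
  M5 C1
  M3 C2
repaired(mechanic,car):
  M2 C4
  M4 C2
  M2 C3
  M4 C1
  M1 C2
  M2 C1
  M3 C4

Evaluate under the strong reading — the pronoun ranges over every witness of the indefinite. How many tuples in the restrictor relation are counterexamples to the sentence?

"it" takes "a car" as antecedent — a donkey pronoun bound across the clause boundary.
Strong reading: for every (m,c) with inspected(m,c), repaired(m,c).
Restrictor pairs: (M1,C2) ✓  (M1,C4) ✗  (M2,C2) ✗  (M2,C3) ✓  (M2,C4) ✓  (M3,C1) ✗  (M3,C2) ✗  (M3,C4) ✓  (M4,C1) ✓  (M4,C2) ✓  (M4,C3) ✗  (M5,C1) ✗  (M5,C2) ✗  (M5,C3) ✗
Counterexamples (restrictor pairs failing the scope): 8.

8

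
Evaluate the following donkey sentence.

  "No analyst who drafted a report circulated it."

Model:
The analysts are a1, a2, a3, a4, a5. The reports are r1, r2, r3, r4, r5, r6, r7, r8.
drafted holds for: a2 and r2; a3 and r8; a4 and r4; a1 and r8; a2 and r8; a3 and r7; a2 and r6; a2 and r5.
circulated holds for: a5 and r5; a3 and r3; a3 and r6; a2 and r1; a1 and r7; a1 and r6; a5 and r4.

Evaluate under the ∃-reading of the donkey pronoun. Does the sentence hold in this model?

"it" takes "a report" as antecedent — a donkey pronoun bound across the clause boundary.
Truth condition: for no (a,r) with drafted(a,r) does circulated(a,r) hold.
Restrictor pairs — does the scope hold? (a1,r8):fails  (a2,r2):fails  (a2,r5):fails  (a2,r6):fails  (a2,r8):fails  (a3,r7):fails  (a3,r8):fails  (a4,r4):fails
Scope holds for no restrictor pair, so the sentence is true.

True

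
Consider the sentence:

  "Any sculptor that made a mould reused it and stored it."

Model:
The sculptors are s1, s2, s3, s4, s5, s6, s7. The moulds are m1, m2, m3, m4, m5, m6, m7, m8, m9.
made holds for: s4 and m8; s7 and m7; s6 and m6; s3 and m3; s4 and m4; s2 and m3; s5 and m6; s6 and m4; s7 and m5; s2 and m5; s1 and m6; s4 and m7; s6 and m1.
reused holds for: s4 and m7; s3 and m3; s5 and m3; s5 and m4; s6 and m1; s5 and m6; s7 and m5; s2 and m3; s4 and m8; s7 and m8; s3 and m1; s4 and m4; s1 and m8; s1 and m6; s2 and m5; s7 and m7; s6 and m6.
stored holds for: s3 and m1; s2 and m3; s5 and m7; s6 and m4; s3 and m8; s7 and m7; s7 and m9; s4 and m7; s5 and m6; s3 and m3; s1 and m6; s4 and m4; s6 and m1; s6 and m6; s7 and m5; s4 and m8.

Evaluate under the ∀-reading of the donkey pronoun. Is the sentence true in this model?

False

"it" takes "a mould" as antecedent — a donkey pronoun bound across the clause boundary.
Strong reading: for every (s,m) with made(s,m), reused(s,m) ∧ stored(s,m).
Restrictor pairs: (s1,m6) ✓  (s2,m3) ✓  (s2,m5) ✗  (s3,m3) ✓  (s4,m4) ✓  (s4,m7) ✓  (s4,m8) ✓  (s5,m6) ✓  (s6,m1) ✓  (s6,m4) ✗  (s6,m6) ✓  (s7,m5) ✓  (s7,m7) ✓
Counterexample: (s2,m5) is in made but fails the scope.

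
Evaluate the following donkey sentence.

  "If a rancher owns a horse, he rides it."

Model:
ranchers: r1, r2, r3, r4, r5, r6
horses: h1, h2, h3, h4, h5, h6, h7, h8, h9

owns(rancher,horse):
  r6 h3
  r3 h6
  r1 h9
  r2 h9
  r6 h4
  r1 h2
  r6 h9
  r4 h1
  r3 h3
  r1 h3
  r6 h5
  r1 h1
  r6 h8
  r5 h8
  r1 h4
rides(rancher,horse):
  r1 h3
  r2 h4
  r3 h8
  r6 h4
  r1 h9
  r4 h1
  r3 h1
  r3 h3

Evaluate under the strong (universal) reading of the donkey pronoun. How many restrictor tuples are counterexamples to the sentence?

"it" takes "a horse" as antecedent — a donkey pronoun bound across the clause boundary.
Strong reading: for every (r,h) with owns(r,h), rides(r,h).
Restrictor pairs: (r1,h1) ✗  (r1,h2) ✗  (r1,h3) ✓  (r1,h4) ✗  (r1,h9) ✓  (r2,h9) ✗  (r3,h3) ✓  (r3,h6) ✗  (r4,h1) ✓  (r5,h8) ✗  (r6,h3) ✗  (r6,h4) ✓  (r6,h5) ✗  (r6,h8) ✗  (r6,h9) ✗
Counterexamples (restrictor pairs failing the scope): 10.

10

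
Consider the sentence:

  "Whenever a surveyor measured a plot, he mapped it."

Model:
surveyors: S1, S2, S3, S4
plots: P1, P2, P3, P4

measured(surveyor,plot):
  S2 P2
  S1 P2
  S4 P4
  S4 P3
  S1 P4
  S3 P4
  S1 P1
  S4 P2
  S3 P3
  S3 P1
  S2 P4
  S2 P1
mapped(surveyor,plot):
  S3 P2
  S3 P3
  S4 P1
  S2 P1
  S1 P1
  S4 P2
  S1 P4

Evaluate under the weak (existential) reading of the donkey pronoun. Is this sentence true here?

True

"it" takes "a plot" as antecedent — a donkey pronoun bound across the clause boundary.
Weak reading: every surveyor s with some measured-plot has at least one measured-plot p such that mapped(s,p).
Per surveyor: S1:✓  S2:✓  S3:✓  S4:✓
Every surveyor in the restrictor has a witness.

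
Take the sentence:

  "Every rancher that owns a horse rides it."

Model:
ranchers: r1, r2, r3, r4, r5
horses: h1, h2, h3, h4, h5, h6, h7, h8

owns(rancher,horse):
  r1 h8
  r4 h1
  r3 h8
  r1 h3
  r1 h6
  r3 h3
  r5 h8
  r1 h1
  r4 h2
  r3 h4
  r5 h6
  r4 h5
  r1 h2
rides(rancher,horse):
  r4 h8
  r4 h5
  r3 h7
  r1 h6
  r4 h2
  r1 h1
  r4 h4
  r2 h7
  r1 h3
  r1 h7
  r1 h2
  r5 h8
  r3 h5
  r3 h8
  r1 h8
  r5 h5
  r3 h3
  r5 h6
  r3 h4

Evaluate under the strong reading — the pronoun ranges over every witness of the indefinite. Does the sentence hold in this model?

"it" takes "a horse" as antecedent — a donkey pronoun bound across the clause boundary.
Strong reading: for every (r,h) with owns(r,h), rides(r,h).
Restrictor pairs: (r1,h1) ✓  (r1,h2) ✓  (r1,h3) ✓  (r1,h6) ✓  (r1,h8) ✓  (r3,h3) ✓  (r3,h4) ✓  (r3,h8) ✓  (r4,h1) ✗  (r4,h2) ✓  (r4,h5) ✓  (r5,h6) ✓  (r5,h8) ✓
Counterexample: (r4,h1) is in owns but fails the scope.

False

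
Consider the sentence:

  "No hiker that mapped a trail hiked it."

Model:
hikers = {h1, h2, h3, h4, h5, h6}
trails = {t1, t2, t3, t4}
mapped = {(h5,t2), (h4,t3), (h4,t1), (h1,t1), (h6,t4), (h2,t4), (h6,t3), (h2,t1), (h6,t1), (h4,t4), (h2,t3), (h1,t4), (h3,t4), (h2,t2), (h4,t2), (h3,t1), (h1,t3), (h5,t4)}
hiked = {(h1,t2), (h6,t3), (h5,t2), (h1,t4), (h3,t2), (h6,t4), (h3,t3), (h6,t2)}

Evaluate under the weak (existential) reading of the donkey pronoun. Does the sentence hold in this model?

False

"it" takes "a trail" as antecedent — a donkey pronoun bound across the clause boundary.
Truth condition: for no (h,t) with mapped(h,t) does hiked(h,t) hold.
Restrictor pairs — does the scope hold? (h1,t1):fails  (h1,t3):fails  (h1,t4):holds  (h2,t1):fails  (h2,t2):fails  (h2,t3):fails  (h2,t4):fails  (h3,t1):fails  (h3,t4):fails  (h4,t1):fails  (h4,t2):fails  (h4,t3):fails  (h4,t4):fails  (h5,t2):holds  (h5,t4):fails  (h6,t1):fails  (h6,t3):holds  (h6,t4):holds
Scope holds for 4 pair(s), so the sentence is false.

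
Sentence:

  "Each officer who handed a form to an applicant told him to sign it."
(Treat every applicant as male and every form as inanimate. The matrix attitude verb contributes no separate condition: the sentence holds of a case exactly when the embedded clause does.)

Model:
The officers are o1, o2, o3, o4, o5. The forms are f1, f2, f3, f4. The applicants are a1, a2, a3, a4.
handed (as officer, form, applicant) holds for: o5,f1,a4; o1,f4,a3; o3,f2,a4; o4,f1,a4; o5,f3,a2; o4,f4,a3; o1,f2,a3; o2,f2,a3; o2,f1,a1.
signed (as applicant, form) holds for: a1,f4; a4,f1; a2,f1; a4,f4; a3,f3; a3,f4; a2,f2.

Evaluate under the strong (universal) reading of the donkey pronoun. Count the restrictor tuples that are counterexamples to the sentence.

5

"him" takes "an applicant" as antecedent and "it" takes "a form"; both are donkey pronouns co-varying with the restrictor.
Strong reading: for every (o,f,a) with handed(o,f,a), signed(a,f).
Restrictor triples: (o1,f2,a3)→signed(a3,f2) ✗  (o1,f4,a3)→signed(a3,f4) ✓  (o2,f1,a1)→signed(a1,f1) ✗  (o2,f2,a3)→signed(a3,f2) ✗  (o3,f2,a4)→signed(a4,f2) ✗  (o4,f1,a4)→signed(a4,f1) ✓  (o4,f4,a3)→signed(a3,f4) ✓  (o5,f1,a4)→signed(a4,f1) ✓  (o5,f3,a2)→signed(a2,f3) ✗
Counterexamples (restrictor triples failing the scope): 5.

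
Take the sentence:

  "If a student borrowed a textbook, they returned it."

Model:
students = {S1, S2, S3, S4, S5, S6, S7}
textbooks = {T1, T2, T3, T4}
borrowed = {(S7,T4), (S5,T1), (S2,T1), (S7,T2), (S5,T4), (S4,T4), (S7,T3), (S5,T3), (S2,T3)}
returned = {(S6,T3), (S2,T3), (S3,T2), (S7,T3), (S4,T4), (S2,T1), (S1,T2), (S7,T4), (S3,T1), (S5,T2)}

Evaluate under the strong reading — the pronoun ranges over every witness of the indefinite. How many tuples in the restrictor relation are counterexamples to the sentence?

"it" takes "a textbook" as antecedent — a donkey pronoun bound across the clause boundary.
Strong reading: for every (s,t) with borrowed(s,t), returned(s,t).
Restrictor pairs: (S2,T1) ✓  (S2,T3) ✓  (S4,T4) ✓  (S5,T1) ✗  (S5,T3) ✗  (S5,T4) ✗  (S7,T2) ✗  (S7,T3) ✓  (S7,T4) ✓
Counterexamples (restrictor pairs failing the scope): 4.

4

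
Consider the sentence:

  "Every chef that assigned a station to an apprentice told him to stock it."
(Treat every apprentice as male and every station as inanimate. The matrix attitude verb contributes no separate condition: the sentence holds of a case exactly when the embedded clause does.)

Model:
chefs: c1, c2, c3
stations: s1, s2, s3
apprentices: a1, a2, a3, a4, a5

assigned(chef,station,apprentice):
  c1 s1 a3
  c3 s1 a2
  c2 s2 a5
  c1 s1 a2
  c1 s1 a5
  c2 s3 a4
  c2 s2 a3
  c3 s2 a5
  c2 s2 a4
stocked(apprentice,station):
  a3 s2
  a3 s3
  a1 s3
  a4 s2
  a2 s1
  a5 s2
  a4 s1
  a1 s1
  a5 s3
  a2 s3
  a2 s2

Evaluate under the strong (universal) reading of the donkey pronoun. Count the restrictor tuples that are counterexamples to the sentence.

"him" takes "an apprentice" as antecedent and "it" takes "a station"; both are donkey pronouns co-varying with the restrictor.
Strong reading: for every (c,s,a) with assigned(c,s,a), stocked(a,s).
Restrictor triples: (c1,s1,a2)→stocked(a2,s1) ✓  (c1,s1,a3)→stocked(a3,s1) ✗  (c1,s1,a5)→stocked(a5,s1) ✗  (c2,s2,a3)→stocked(a3,s2) ✓  (c2,s2,a4)→stocked(a4,s2) ✓  (c2,s2,a5)→stocked(a5,s2) ✓  (c2,s3,a4)→stocked(a4,s3) ✗  (c3,s1,a2)→stocked(a2,s1) ✓  (c3,s2,a5)→stocked(a5,s2) ✓
Counterexamples (restrictor triples failing the scope): 3.

3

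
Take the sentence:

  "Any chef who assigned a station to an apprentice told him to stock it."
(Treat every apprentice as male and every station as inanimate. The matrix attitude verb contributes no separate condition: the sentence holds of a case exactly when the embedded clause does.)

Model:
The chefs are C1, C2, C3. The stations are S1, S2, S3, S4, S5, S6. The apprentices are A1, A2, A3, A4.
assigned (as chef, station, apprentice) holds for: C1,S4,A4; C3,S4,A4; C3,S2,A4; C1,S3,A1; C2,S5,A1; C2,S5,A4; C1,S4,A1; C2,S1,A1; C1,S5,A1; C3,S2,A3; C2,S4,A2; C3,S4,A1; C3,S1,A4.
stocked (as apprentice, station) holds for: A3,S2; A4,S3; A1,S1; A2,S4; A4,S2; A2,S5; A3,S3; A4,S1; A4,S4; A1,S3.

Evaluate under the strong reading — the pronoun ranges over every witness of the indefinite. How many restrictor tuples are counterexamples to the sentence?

"him" takes "an apprentice" as antecedent and "it" takes "a station"; both are donkey pronouns co-varying with the restrictor.
Strong reading: for every (c,s,a) with assigned(c,s,a), stocked(a,s).
Restrictor triples: (C1,S3,A1)→stocked(A1,S3) ✓  (C1,S4,A1)→stocked(A1,S4) ✗  (C1,S4,A4)→stocked(A4,S4) ✓  (C1,S5,A1)→stocked(A1,S5) ✗  (C2,S1,A1)→stocked(A1,S1) ✓  (C2,S4,A2)→stocked(A2,S4) ✓  (C2,S5,A1)→stocked(A1,S5) ✗  (C2,S5,A4)→stocked(A4,S5) ✗  (C3,S1,A4)→stocked(A4,S1) ✓  (C3,S2,A3)→stocked(A3,S2) ✓  (C3,S2,A4)→stocked(A4,S2) ✓  (C3,S4,A1)→stocked(A1,S4) ✗  (C3,S4,A4)→stocked(A4,S4) ✓
Counterexamples (restrictor triples failing the scope): 5.

5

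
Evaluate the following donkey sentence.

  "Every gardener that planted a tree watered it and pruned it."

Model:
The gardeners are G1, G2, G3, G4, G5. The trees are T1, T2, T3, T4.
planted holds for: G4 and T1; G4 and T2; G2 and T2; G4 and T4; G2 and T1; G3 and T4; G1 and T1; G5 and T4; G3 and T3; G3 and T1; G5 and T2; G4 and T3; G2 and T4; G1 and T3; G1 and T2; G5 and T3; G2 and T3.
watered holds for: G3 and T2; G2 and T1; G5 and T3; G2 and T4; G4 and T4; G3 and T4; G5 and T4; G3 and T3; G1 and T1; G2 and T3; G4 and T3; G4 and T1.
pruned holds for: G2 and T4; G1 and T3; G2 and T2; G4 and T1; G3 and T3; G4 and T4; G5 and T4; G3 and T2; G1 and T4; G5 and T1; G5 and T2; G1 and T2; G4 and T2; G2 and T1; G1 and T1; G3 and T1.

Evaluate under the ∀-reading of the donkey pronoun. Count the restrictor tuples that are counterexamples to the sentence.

10

"it" takes "a tree" as antecedent — a donkey pronoun bound across the clause boundary.
Strong reading: for every (g,t) with planted(g,t), watered(g,t) ∧ pruned(g,t).
Restrictor pairs: (G1,T1) ✓  (G1,T2) ✗  (G1,T3) ✗  (G2,T1) ✓  (G2,T2) ✗  (G2,T3) ✗  (G2,T4) ✓  (G3,T1) ✗  (G3,T3) ✓  (G3,T4) ✗  (G4,T1) ✓  (G4,T2) ✗  (G4,T3) ✗  (G4,T4) ✓  (G5,T2) ✗  (G5,T3) ✗  (G5,T4) ✓
Counterexamples (restrictor pairs failing the scope): 10.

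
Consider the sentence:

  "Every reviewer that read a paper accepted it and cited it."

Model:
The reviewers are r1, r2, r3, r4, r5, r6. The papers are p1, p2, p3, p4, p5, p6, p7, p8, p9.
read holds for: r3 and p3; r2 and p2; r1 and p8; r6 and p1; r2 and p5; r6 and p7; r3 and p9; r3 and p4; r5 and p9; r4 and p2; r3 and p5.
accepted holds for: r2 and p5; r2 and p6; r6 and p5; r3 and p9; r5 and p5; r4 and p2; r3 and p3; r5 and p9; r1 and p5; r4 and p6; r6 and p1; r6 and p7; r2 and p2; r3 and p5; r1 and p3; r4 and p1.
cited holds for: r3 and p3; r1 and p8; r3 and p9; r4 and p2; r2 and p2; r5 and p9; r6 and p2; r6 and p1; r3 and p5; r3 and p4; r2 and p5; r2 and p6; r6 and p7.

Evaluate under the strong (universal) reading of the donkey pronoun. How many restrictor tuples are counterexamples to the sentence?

"it" takes "a paper" as antecedent — a donkey pronoun bound across the clause boundary.
Strong reading: for every (r,p) with read(r,p), accepted(r,p) ∧ cited(r,p).
Restrictor pairs: (r1,p8) ✗  (r2,p2) ✓  (r2,p5) ✓  (r3,p3) ✓  (r3,p4) ✗  (r3,p5) ✓  (r3,p9) ✓  (r4,p2) ✓  (r5,p9) ✓  (r6,p1) ✓  (r6,p7) ✓
Counterexamples (restrictor pairs failing the scope): 2.

2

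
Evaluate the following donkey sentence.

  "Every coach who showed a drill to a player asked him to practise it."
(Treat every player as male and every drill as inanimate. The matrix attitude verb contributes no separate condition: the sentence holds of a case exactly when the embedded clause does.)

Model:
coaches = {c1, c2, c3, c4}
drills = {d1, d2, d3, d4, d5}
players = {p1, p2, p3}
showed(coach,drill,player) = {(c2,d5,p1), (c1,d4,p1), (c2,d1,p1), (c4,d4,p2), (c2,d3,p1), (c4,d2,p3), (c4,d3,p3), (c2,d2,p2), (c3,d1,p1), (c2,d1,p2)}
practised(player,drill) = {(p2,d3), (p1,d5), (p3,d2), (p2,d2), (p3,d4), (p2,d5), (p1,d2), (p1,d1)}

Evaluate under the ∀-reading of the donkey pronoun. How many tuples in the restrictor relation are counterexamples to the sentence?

5

"him" takes "a player" as antecedent and "it" takes "a drill"; both are donkey pronouns co-varying with the restrictor.
Strong reading: for every (c,d,p) with showed(c,d,p), practised(p,d).
Restrictor triples: (c1,d4,p1)→practised(p1,d4) ✗  (c2,d1,p1)→practised(p1,d1) ✓  (c2,d1,p2)→practised(p2,d1) ✗  (c2,d2,p2)→practised(p2,d2) ✓  (c2,d3,p1)→practised(p1,d3) ✗  (c2,d5,p1)→practised(p1,d5) ✓  (c3,d1,p1)→practised(p1,d1) ✓  (c4,d2,p3)→practised(p3,d2) ✓  (c4,d3,p3)→practised(p3,d3) ✗  (c4,d4,p2)→practised(p2,d4) ✗
Counterexamples (restrictor triples failing the scope): 5.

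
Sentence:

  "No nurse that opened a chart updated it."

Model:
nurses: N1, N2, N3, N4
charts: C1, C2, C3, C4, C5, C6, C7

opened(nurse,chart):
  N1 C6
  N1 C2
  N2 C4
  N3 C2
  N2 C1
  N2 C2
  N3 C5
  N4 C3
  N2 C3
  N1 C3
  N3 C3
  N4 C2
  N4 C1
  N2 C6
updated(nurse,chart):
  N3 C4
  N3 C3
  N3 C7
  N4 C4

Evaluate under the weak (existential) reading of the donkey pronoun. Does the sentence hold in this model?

"it" takes "a chart" as antecedent — a donkey pronoun bound across the clause boundary.
Truth condition: for no (n,c) with opened(n,c) does updated(n,c) hold.
Restrictor pairs — does the scope hold? (N1,C2):fails  (N1,C3):fails  (N1,C6):fails  (N2,C1):fails  (N2,C2):fails  (N2,C3):fails  (N2,C4):fails  (N2,C6):fails  (N3,C2):fails  (N3,C3):holds  (N3,C5):fails  (N4,C1):fails  (N4,C2):fails  (N4,C3):fails
Scope holds for 1 pair(s), so the sentence is false.

False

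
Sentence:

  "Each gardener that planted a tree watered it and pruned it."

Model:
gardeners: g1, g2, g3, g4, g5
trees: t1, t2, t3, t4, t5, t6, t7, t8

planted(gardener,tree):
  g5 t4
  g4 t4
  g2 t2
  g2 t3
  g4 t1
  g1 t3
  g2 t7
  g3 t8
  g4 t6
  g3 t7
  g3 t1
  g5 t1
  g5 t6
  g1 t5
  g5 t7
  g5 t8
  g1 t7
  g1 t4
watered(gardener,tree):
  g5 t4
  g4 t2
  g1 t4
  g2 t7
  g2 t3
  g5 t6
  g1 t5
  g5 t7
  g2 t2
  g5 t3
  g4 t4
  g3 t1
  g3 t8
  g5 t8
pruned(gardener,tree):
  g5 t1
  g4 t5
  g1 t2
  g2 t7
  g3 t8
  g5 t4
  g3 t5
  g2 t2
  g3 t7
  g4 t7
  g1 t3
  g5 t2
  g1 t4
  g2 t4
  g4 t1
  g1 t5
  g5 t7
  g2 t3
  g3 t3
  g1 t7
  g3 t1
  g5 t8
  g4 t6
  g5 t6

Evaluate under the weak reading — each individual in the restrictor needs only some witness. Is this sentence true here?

"it" takes "a tree" as antecedent — a donkey pronoun bound across the clause boundary.
Weak reading: every gardener g with some planted-tree has at least one planted-tree t such that watered(g,t) ∧ pruned(g,t).
Per gardener: g1:✓  g2:✓  g3:✓  g4:✗  g5:✓
g4 has no witness among its planted-trees.

False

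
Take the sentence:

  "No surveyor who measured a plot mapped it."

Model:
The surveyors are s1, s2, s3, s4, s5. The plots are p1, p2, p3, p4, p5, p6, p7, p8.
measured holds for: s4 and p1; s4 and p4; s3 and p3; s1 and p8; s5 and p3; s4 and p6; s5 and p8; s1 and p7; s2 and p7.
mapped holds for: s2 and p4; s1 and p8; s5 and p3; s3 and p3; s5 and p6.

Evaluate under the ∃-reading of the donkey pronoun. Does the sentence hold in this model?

"it" takes "a plot" as antecedent — a donkey pronoun bound across the clause boundary.
Truth condition: for no (s,p) with measured(s,p) does mapped(s,p) hold.
Restrictor pairs — does the scope hold? (s1,p7):fails  (s1,p8):holds  (s2,p7):fails  (s3,p3):holds  (s4,p1):fails  (s4,p4):fails  (s4,p6):fails  (s5,p3):holds  (s5,p8):fails
Scope holds for 3 pair(s), so the sentence is false.

False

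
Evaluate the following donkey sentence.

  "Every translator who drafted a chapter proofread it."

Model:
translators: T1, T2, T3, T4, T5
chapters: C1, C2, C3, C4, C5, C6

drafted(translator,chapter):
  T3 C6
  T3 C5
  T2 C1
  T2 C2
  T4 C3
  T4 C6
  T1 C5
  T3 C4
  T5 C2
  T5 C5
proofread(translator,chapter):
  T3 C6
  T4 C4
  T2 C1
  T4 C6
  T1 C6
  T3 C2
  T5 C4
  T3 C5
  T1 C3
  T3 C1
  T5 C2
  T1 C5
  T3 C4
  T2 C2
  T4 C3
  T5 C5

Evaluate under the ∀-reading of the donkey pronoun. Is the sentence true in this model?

"it" takes "a chapter" as antecedent — a donkey pronoun bound across the clause boundary.
Strong reading: for every (t,c) with drafted(t,c), proofread(t,c).
Restrictor pairs: (T1,C5) ✓  (T2,C1) ✓  (T2,C2) ✓  (T3,C4) ✓  (T3,C5) ✓  (T3,C6) ✓  (T4,C3) ✓  (T4,C6) ✓  (T5,C2) ✓  (T5,C5) ✓
Every restrictor pair satisfies the scope.

True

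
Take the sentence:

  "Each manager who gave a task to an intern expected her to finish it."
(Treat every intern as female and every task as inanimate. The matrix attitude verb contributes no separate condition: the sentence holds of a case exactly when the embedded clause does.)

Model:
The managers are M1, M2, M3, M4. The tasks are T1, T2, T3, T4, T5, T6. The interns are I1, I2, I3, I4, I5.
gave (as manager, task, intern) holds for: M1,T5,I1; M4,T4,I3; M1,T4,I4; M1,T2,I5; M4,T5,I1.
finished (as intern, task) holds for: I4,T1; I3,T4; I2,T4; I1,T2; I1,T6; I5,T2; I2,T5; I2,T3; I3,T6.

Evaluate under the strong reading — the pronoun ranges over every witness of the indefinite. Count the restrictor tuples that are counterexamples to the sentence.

3

"her" takes "an intern" as antecedent and "it" takes "a task"; both are donkey pronouns co-varying with the restrictor.
Strong reading: for every (m,t,i) with gave(m,t,i), finished(i,t).
Restrictor triples: (M1,T2,I5)→finished(I5,T2) ✓  (M1,T4,I4)→finished(I4,T4) ✗  (M1,T5,I1)→finished(I1,T5) ✗  (M4,T4,I3)→finished(I3,T4) ✓  (M4,T5,I1)→finished(I1,T5) ✗
Counterexamples (restrictor triples failing the scope): 3.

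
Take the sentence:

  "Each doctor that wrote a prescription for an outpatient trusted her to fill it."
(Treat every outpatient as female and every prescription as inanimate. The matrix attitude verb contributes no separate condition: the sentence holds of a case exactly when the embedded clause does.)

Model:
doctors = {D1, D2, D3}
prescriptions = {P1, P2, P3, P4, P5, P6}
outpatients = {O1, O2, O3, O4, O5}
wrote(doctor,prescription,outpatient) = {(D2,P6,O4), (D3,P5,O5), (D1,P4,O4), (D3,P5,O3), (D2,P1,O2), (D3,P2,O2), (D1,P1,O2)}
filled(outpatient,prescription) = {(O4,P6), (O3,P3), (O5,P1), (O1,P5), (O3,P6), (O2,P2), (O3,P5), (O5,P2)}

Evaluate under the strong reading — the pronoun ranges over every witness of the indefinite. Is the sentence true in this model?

False

"her" takes "an outpatient" as antecedent and "it" takes "a prescription"; both are donkey pronouns co-varying with the restrictor.
Strong reading: for every (d,p,o) with wrote(d,p,o), filled(o,p).
Restrictor triples: (D1,P1,O2)→filled(O2,P1) ✗  (D1,P4,O4)→filled(O4,P4) ✗  (D2,P1,O2)→filled(O2,P1) ✗  (D2,P6,O4)→filled(O4,P6) ✓  (D3,P2,O2)→filled(O2,P2) ✓  (D3,P5,O3)→filled(O3,P5) ✓  (D3,P5,O5)→filled(O5,P5) ✗
Counterexample: (D1,P1,O2) — filled(O2,P1) does not hold.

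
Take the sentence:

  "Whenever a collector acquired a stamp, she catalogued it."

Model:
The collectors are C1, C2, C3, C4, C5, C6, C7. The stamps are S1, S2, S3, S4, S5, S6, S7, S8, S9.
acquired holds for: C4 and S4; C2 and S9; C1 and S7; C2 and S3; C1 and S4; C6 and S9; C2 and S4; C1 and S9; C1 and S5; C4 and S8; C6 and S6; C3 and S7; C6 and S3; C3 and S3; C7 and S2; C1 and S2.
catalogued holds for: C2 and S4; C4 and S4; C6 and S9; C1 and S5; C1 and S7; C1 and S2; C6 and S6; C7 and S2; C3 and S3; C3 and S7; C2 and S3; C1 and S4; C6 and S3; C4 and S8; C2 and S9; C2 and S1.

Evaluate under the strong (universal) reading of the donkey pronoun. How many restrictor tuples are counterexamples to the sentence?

1

"it" takes "a stamp" as antecedent — a donkey pronoun bound across the clause boundary.
Strong reading: for every (c,s) with acquired(c,s), catalogued(c,s).
Restrictor pairs: (C1,S2) ✓  (C1,S4) ✓  (C1,S5) ✓  (C1,S7) ✓  (C1,S9) ✗  (C2,S3) ✓  (C2,S4) ✓  (C2,S9) ✓  (C3,S3) ✓  (C3,S7) ✓  (C4,S4) ✓  (C4,S8) ✓  (C6,S3) ✓  (C6,S6) ✓  (C6,S9) ✓  (C7,S2) ✓
Counterexamples (restrictor pairs failing the scope): 1.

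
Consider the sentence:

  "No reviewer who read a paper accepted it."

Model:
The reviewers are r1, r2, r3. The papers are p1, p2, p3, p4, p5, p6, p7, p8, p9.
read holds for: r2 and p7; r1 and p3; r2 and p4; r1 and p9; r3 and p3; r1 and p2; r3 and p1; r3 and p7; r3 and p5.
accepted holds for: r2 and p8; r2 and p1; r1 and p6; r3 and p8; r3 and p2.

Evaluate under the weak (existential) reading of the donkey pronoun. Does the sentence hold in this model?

True

"it" takes "a paper" as antecedent — a donkey pronoun bound across the clause boundary.
Truth condition: for no (r,p) with read(r,p) does accepted(r,p) hold.
Restrictor pairs — does the scope hold? (r1,p2):fails  (r1,p3):fails  (r1,p9):fails  (r2,p4):fails  (r2,p7):fails  (r3,p1):fails  (r3,p3):fails  (r3,p5):fails  (r3,p7):fails
Scope holds for no restrictor pair, so the sentence is true.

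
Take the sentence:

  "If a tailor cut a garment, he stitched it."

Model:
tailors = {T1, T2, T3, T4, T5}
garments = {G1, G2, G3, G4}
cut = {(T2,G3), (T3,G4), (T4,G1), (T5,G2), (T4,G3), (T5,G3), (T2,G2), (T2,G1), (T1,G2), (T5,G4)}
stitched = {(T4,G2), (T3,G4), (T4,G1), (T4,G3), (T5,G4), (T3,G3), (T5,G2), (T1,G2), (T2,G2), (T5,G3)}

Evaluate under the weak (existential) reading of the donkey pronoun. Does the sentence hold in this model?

True

"it" takes "a garment" as antecedent — a donkey pronoun bound across the clause boundary.
Weak reading: every tailor t with some cut-garment has at least one cut-garment g such that stitched(t,g).
Per tailor: T1:✓  T2:✓  T3:✓  T4:✓  T5:✓
Every tailor in the restrictor has a witness.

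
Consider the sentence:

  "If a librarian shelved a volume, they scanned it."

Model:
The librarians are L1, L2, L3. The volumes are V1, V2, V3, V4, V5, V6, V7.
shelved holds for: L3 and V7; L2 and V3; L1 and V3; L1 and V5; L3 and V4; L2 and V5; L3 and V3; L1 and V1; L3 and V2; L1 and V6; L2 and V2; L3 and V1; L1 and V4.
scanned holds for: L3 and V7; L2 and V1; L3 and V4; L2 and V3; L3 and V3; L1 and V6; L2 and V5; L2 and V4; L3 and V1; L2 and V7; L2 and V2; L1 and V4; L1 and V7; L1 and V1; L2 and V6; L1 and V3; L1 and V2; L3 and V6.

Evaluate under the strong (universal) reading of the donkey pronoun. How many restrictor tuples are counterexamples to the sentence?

2

"it" takes "a volume" as antecedent — a donkey pronoun bound across the clause boundary.
Strong reading: for every (l,v) with shelved(l,v), scanned(l,v).
Restrictor pairs: (L1,V1) ✓  (L1,V3) ✓  (L1,V4) ✓  (L1,V5) ✗  (L1,V6) ✓  (L2,V2) ✓  (L2,V3) ✓  (L2,V5) ✓  (L3,V1) ✓  (L3,V2) ✗  (L3,V3) ✓  (L3,V4) ✓  (L3,V7) ✓
Counterexamples (restrictor pairs failing the scope): 2.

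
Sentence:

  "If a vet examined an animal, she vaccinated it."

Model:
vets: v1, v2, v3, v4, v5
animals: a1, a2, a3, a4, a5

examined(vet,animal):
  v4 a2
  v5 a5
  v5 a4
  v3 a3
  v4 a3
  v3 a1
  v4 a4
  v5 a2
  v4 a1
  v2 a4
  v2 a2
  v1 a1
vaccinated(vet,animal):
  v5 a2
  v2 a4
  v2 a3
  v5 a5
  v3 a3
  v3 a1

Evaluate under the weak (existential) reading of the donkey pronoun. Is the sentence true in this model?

"it" takes "an animal" as antecedent — a donkey pronoun bound across the clause boundary.
Weak reading: every vet v with some examined-animal has at least one examined-animal a such that vaccinated(v,a).
Per vet: v1:✗  v2:✓  v3:✓  v4:✗  v5:✓
v1 has no witness among its examined-animals.

False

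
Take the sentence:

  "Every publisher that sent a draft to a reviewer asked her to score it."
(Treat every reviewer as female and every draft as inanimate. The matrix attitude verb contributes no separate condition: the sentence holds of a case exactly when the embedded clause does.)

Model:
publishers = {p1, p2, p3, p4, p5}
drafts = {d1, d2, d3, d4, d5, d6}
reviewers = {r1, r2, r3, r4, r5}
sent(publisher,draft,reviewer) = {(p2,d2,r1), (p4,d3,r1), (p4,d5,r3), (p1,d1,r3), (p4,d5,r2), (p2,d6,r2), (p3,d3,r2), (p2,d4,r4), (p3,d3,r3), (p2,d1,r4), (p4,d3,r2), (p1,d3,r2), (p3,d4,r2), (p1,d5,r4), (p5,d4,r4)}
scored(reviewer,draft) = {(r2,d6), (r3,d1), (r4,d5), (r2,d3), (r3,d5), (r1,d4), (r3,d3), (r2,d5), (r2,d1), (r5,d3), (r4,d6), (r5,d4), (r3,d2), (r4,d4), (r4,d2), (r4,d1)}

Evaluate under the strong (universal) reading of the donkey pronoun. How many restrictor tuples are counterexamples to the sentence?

3

"her" takes "a reviewer" as antecedent and "it" takes "a draft"; both are donkey pronouns co-varying with the restrictor.
Strong reading: for every (p,d,r) with sent(p,d,r), scored(r,d).
Restrictor triples: (p1,d1,r3)→scored(r3,d1) ✓  (p1,d3,r2)→scored(r2,d3) ✓  (p1,d5,r4)→scored(r4,d5) ✓  (p2,d1,r4)→scored(r4,d1) ✓  (p2,d2,r1)→scored(r1,d2) ✗  (p2,d4,r4)→scored(r4,d4) ✓  (p2,d6,r2)→scored(r2,d6) ✓  (p3,d3,r2)→scored(r2,d3) ✓  (p3,d3,r3)→scored(r3,d3) ✓  (p3,d4,r2)→scored(r2,d4) ✗  (p4,d3,r1)→scored(r1,d3) ✗  (p4,d3,r2)→scored(r2,d3) ✓  (p4,d5,r2)→scored(r2,d5) ✓  (p4,d5,r3)→scored(r3,d5) ✓  (p5,d4,r4)→scored(r4,d4) ✓
Counterexamples (restrictor triples failing the scope): 3.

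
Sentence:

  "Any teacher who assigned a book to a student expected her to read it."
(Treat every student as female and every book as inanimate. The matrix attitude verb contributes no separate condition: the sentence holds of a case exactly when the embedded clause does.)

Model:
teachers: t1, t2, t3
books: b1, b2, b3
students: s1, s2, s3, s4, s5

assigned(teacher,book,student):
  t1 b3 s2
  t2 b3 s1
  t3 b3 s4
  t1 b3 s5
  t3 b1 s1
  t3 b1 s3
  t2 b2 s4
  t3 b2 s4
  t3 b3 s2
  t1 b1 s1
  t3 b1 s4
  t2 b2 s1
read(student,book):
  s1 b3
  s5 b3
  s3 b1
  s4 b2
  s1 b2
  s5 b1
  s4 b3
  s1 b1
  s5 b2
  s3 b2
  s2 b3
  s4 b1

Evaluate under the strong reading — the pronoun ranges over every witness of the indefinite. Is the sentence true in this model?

"her" takes "a student" as antecedent and "it" takes "a book"; both are donkey pronouns co-varying with the restrictor.
Strong reading: for every (t,b,s) with assigned(t,b,s), read(s,b).
Restrictor triples: (t1,b1,s1)→read(s1,b1) ✓  (t1,b3,s2)→read(s2,b3) ✓  (t1,b3,s5)→read(s5,b3) ✓  (t2,b2,s1)→read(s1,b2) ✓  (t2,b2,s4)→read(s4,b2) ✓  (t2,b3,s1)→read(s1,b3) ✓  (t3,b1,s1)→read(s1,b1) ✓  (t3,b1,s3)→read(s3,b1) ✓  (t3,b1,s4)→read(s4,b1) ✓  (t3,b2,s4)→read(s4,b2) ✓  (t3,b3,s2)→read(s2,b3) ✓  (t3,b3,s4)→read(s4,b3) ✓
Every restrictor triple satisfies the scope.

True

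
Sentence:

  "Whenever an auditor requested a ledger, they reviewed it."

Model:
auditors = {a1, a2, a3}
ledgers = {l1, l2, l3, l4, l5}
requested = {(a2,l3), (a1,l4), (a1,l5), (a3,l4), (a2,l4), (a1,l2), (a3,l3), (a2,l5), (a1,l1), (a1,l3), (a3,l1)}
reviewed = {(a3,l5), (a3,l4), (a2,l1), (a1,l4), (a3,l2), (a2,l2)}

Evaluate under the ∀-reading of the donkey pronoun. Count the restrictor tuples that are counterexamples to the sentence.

9

"it" takes "a ledger" as antecedent — a donkey pronoun bound across the clause boundary.
Strong reading: for every (a,l) with requested(a,l), reviewed(a,l).
Restrictor pairs: (a1,l1) ✗  (a1,l2) ✗  (a1,l3) ✗  (a1,l4) ✓  (a1,l5) ✗  (a2,l3) ✗  (a2,l4) ✗  (a2,l5) ✗  (a3,l1) ✗  (a3,l3) ✗  (a3,l4) ✓
Counterexamples (restrictor pairs failing the scope): 9.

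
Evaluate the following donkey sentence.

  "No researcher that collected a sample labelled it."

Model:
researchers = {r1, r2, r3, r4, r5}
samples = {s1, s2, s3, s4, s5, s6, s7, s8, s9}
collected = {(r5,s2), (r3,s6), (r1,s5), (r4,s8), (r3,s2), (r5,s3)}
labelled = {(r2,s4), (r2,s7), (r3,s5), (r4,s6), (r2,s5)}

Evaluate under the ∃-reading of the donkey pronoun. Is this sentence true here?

"it" takes "a sample" as antecedent — a donkey pronoun bound across the clause boundary.
Truth condition: for no (r,s) with collected(r,s) does labelled(r,s) hold.
Restrictor pairs — does the scope hold? (r1,s5):fails  (r3,s2):fails  (r3,s6):fails  (r4,s8):fails  (r5,s2):fails  (r5,s3):fails
Scope holds for no restrictor pair, so the sentence is true.

True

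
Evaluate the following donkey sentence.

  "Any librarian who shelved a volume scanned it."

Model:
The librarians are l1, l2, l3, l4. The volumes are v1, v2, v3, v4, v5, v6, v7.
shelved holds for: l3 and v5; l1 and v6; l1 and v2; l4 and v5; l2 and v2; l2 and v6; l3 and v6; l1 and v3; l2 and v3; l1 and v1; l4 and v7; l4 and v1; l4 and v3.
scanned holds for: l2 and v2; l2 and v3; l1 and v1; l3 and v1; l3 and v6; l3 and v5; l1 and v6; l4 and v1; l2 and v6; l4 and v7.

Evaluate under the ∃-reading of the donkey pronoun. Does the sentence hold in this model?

"it" takes "a volume" as antecedent — a donkey pronoun bound across the clause boundary.
Weak reading: every librarian l with some shelved-volume has at least one shelved-volume v such that scanned(l,v).
Per librarian: l1:✓  l2:✓  l3:✓  l4:✓
Every librarian in the restrictor has a witness.

True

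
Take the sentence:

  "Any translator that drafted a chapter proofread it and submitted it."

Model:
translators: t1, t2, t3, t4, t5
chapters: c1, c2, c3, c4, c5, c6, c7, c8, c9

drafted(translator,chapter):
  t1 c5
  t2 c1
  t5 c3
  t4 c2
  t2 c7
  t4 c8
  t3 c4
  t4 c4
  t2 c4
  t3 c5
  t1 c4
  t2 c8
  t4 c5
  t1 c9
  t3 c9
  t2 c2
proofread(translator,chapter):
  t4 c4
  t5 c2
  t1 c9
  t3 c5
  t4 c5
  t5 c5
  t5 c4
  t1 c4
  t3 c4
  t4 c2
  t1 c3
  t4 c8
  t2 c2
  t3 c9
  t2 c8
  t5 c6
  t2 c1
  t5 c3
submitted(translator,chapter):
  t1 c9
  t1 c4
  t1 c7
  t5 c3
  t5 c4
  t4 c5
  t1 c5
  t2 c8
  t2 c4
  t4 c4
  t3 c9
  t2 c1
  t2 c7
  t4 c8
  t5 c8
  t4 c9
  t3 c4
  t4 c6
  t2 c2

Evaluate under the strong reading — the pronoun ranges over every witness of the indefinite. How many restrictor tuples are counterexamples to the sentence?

5

"it" takes "a chapter" as antecedent — a donkey pronoun bound across the clause boundary.
Strong reading: for every (t,c) with drafted(t,c), proofread(t,c) ∧ submitted(t,c).
Restrictor pairs: (t1,c4) ✓  (t1,c5) ✗  (t1,c9) ✓  (t2,c1) ✓  (t2,c2) ✓  (t2,c4) ✗  (t2,c7) ✗  (t2,c8) ✓  (t3,c4) ✓  (t3,c5) ✗  (t3,c9) ✓  (t4,c2) ✗  (t4,c4) ✓  (t4,c5) ✓  (t4,c8) ✓  (t5,c3) ✓
Counterexamples (restrictor pairs failing the scope): 5.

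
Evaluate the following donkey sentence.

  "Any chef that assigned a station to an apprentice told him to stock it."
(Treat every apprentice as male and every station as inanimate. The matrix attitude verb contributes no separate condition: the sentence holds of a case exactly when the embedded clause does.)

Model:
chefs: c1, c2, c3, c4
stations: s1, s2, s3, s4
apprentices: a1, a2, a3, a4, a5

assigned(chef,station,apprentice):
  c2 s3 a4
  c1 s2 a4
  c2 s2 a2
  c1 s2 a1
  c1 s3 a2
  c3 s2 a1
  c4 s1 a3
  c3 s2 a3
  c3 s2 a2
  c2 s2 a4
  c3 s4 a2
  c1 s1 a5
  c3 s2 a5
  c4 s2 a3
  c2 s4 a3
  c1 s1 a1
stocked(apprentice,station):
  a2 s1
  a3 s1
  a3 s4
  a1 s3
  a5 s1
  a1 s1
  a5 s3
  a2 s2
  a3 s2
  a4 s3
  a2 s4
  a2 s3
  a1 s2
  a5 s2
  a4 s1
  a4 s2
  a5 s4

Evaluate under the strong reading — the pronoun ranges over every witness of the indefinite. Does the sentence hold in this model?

"him" takes "an apprentice" as antecedent and "it" takes "a station"; both are donkey pronouns co-varying with the restrictor.
Strong reading: for every (c,s,a) with assigned(c,s,a), stocked(a,s).
Restrictor triples: (c1,s1,a1)→stocked(a1,s1) ✓  (c1,s1,a5)→stocked(a5,s1) ✓  (c1,s2,a1)→stocked(a1,s2) ✓  (c1,s2,a4)→stocked(a4,s2) ✓  (c1,s3,a2)→stocked(a2,s3) ✓  (c2,s2,a2)→stocked(a2,s2) ✓  (c2,s2,a4)→stocked(a4,s2) ✓  (c2,s3,a4)→stocked(a4,s3) ✓  (c2,s4,a3)→stocked(a3,s4) ✓  (c3,s2,a1)→stocked(a1,s2) ✓  (c3,s2,a2)→stocked(a2,s2) ✓  (c3,s2,a3)→stocked(a3,s2) ✓  (c3,s2,a5)→stocked(a5,s2) ✓  (c3,s4,a2)→stocked(a2,s4) ✓  (c4,s1,a3)→stocked(a3,s1) ✓  (c4,s2,a3)→stocked(a3,s2) ✓
Every restrictor triple satisfies the scope.

True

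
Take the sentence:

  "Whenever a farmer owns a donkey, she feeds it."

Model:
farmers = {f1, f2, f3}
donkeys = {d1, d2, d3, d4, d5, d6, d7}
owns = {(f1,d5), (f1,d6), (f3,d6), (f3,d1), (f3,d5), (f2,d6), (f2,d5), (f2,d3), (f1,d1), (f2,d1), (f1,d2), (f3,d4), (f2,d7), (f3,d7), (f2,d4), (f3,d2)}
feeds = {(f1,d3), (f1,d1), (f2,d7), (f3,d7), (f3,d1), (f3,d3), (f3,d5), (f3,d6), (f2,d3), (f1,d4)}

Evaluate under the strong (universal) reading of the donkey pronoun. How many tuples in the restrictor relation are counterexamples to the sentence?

9

"it" takes "a donkey" as antecedent — a donkey pronoun bound across the clause boundary.
Strong reading: for every (f,d) with owns(f,d), feeds(f,d).
Restrictor pairs: (f1,d1) ✓  (f1,d2) ✗  (f1,d5) ✗  (f1,d6) ✗  (f2,d1) ✗  (f2,d3) ✓  (f2,d4) ✗  (f2,d5) ✗  (f2,d6) ✗  (f2,d7) ✓  (f3,d1) ✓  (f3,d2) ✗  (f3,d4) ✗  (f3,d5) ✓  (f3,d6) ✓  (f3,d7) ✓
Counterexamples (restrictor pairs failing the scope): 9.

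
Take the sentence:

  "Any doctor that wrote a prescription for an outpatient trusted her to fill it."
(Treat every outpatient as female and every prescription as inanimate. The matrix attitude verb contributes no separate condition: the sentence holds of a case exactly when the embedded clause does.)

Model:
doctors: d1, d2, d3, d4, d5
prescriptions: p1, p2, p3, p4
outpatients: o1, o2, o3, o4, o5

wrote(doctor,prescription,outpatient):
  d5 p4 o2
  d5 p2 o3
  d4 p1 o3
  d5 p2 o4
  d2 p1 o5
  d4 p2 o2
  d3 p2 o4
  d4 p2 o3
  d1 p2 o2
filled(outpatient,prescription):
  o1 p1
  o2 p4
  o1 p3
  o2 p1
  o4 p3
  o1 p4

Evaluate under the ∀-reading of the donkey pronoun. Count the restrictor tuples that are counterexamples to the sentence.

"her" takes "an outpatient" as antecedent and "it" takes "a prescription"; both are donkey pronouns co-varying with the restrictor.
Strong reading: for every (d,p,o) with wrote(d,p,o), filled(o,p).
Restrictor triples: (d1,p2,o2)→filled(o2,p2) ✗  (d2,p1,o5)→filled(o5,p1) ✗  (d3,p2,o4)→filled(o4,p2) ✗  (d4,p1,o3)→filled(o3,p1) ✗  (d4,p2,o2)→filled(o2,p2) ✗  (d4,p2,o3)→filled(o3,p2) ✗  (d5,p2,o3)→filled(o3,p2) ✗  (d5,p2,o4)→filled(o4,p2) ✗  (d5,p4,o2)→filled(o2,p4) ✓
Counterexamples (restrictor triples failing the scope): 8.

8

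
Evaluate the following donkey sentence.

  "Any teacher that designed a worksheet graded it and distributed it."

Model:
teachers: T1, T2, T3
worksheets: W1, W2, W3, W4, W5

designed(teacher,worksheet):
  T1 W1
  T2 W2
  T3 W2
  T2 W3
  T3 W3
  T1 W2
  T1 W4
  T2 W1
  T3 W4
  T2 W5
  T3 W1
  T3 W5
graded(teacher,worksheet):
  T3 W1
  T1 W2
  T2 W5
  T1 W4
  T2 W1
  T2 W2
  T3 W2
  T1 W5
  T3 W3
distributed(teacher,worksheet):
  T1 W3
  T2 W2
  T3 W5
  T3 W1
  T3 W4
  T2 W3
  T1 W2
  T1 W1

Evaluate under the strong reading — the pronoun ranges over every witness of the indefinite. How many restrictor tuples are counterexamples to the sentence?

"it" takes "a worksheet" as antecedent — a donkey pronoun bound across the clause boundary.
Strong reading: for every (t,w) with designed(t,w), graded(t,w) ∧ distributed(t,w).
Restrictor pairs: (T1,W1) ✗  (T1,W2) ✓  (T1,W4) ✗  (T2,W1) ✗  (T2,W2) ✓  (T2,W3) ✗  (T2,W5) ✗  (T3,W1) ✓  (T3,W2) ✗  (T3,W3) ✗  (T3,W4) ✗  (T3,W5) ✗
Counterexamples (restrictor pairs failing the scope): 9.

9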